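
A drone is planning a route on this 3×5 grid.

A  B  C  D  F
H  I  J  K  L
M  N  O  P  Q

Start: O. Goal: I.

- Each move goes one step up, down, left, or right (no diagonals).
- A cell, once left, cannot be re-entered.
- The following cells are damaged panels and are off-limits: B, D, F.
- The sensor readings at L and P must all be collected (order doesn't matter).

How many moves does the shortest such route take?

6

Any route passes through L and P in some order between O and I. Summing Manhattan distances along each leg and taking the cheapest ordering (O → P → L → I) gives a lower bound of 1 + 2 + 3 = 6 moves.
A route of 6 moves achieves this: O → P → Q → L → K → J → I.
Since 6 matches the lower bound, it is optimal.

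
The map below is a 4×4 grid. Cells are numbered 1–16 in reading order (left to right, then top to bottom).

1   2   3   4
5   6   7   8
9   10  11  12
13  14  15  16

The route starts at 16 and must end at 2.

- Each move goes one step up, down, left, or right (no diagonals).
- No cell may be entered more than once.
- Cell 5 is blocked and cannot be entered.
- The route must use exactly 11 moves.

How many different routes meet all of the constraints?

Need simple routes of exactly 11 moves from 16 to 2 (Manhattan distance 5, so 3 moves are spent on a detour and 3 undoing it).
Branch systematically from the start, pruning whenever the remaining move budget drops below the Manhattan distance to 2 or differs from it in parity. Grouping the completions by first move — via 12: 4; via 15: 7 — and summing: 4 + 7 = 11.
That gives 11 routes.

11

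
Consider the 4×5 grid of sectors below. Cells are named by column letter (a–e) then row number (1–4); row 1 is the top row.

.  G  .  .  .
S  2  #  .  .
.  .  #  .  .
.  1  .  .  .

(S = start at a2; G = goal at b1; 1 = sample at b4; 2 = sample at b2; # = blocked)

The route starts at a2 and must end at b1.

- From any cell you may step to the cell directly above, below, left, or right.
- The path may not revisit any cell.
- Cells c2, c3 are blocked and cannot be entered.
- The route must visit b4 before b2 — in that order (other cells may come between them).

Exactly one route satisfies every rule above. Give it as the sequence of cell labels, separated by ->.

The waypoints must appear in the order b4, b2, with no cell reused.
Route from a2: down 2 to a4, right 1 to b4, up 3 to b1 — 6 moves in all.
Check: order respected (1 at step 3, 2 at step 5).

a2 -> a3 -> a4 -> b4 -> b3 -> b2 -> b1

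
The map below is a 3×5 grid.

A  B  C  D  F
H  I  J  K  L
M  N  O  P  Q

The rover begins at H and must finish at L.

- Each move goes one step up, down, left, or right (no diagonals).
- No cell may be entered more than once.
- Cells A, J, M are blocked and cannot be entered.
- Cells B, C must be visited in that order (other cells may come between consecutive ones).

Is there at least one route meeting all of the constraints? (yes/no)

yes

One route that works: H → I → B → C → D → K → L.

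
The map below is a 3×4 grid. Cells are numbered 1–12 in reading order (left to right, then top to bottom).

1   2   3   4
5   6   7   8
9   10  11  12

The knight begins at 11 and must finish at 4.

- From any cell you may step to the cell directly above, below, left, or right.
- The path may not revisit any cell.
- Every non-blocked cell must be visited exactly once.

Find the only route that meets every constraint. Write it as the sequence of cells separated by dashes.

11 - 12 - 8 - 7 - 6 - 10 - 9 - 5 - 1 - 2 - 3 - 4

Need to visit all 12 open cells exactly once, starting at 11 and ending at 4.
Cell 1 has only two open neighbours (5 and 2), so the path must pass straight through it: one of those is the cell it's entered from and the other is where it exits.
Route from 11: right 1 to 12, up 1 to 8, left 2 to 6, down 1 to 10, left 1 to 9, up 2 to 1, right 3 to 4 — 11 moves in all.
Check: all 12 open cells covered.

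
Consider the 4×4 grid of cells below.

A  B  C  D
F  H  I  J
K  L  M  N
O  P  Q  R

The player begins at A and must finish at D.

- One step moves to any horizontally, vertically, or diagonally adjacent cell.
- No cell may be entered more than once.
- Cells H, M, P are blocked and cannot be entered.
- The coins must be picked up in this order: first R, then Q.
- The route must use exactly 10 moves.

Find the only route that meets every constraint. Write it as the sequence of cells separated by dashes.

The waypoints must appear in the order R, Q, with no cell reused.
Route from A: down to F, up-right to B, right to C, down-right to J, 2× down (reaching R), left to Q, up-left to L, 2× up-right (reaching D) — 10 moves in all.
Check: order respected (R at step 6, Q at step 7); 10 moves as required.

A - F - B - C - J - N - R - Q - L - I - D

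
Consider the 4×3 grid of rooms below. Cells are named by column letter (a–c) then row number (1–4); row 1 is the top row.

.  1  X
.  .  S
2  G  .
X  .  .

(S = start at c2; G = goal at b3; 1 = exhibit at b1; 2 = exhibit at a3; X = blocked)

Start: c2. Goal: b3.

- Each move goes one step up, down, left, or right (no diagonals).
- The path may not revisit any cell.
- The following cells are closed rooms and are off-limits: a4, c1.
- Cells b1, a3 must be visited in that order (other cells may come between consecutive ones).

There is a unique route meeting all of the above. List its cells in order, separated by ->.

The waypoints must appear in the order b1, a3, with no cell reused.
Route from c2: left 1 to b2, up 1 to b1, left 1 to a1, down 2 to a3, right 1 to b3 — 6 moves in all.
Check: order respected (1 at step 2, 2 at step 5).

c2 -> b2 -> b1 -> a1 -> a2 -> a3 -> b3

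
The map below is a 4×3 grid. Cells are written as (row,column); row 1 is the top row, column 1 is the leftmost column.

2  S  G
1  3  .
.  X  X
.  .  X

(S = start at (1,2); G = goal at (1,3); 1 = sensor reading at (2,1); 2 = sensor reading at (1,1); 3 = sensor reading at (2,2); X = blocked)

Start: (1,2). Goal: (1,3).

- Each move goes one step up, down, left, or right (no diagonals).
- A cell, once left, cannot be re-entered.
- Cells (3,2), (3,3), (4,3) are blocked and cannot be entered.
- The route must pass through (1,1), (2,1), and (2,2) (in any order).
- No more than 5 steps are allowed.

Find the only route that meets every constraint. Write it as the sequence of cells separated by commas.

The budget equals the shortest possible length, so every move has to be on a shortest route through the required cells.
Route from (1,2): left to (1,1), down to (2,1), 2× right (reaching (2,3)), up to (1,3) — 5 moves in all.
Check: all required cells visited; 5 ≤ 5 moves.

(1,2), (1,1), (2,1), (2,2), (2,3), (1,3)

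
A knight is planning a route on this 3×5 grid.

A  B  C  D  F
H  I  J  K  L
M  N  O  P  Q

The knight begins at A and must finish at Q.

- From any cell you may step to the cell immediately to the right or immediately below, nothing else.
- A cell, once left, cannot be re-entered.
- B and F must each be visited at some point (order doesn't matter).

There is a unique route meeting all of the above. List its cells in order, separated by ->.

Moves only go right or down, so the column and row indices never decrease.
Route from A: 4× right (reaching F), 2× down (reaching Q) — 6 moves in all.
Check: all required cells visited.

A -> B -> C -> D -> F -> L -> Q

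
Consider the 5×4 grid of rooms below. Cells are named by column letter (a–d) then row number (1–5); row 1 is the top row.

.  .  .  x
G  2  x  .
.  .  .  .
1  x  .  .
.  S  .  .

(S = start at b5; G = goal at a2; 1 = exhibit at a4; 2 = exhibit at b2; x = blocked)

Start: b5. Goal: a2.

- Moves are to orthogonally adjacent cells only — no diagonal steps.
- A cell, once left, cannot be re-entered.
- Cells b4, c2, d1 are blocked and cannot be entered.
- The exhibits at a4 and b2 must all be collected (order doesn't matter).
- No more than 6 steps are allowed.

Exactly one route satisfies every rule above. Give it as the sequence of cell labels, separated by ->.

The budget equals the shortest possible length, so every move has to be on a shortest route through the required cells.
Route from b5: left to a5, 2× up (reaching a3), right to b3, up to b2, left to a2 — 6 moves in all.
Check: all required cells visited; 6 ≤ 6 moves.

b5 -> a5 -> a4 -> a3 -> b3 -> b2 -> a2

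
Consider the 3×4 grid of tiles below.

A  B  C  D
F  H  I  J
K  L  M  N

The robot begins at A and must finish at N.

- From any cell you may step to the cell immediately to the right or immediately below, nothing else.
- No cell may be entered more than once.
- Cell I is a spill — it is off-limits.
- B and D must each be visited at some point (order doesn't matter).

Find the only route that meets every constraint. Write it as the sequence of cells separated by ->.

A -> B -> C -> D -> J -> N

Moves only go right or down, so the column and row indices never decrease.
Route from A: 3× right (reaching D), 2× down (reaching N) — 5 moves in all.
Check: all required cells visited.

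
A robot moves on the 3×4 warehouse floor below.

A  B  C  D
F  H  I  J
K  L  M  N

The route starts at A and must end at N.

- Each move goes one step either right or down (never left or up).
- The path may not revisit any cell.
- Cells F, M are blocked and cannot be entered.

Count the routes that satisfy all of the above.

A right/down-only route from A to N makes exactly 2 down-moves and 3 right-moves in some order.
With no other constraints that would be C(5,2) = 10 routes.
Subtract routes through each blocked cell (inclusion–exclusion for overlaps): − through F: 4 − through M: 6 + through F&M: 3 → 3.
That gives 3 routes.

3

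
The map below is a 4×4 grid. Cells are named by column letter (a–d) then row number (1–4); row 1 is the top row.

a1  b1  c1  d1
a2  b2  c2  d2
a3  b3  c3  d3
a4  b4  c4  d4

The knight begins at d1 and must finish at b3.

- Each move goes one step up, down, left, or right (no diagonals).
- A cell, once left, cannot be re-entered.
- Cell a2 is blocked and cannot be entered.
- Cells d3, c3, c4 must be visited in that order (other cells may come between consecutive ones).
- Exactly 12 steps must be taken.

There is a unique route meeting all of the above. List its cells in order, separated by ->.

The waypoints must appear in the order d3, c3, c4, with no cell reused.
Route from d1: 2× left (reaching b1), down to b2, 2× right (reaching d2), down to d3, left to c3, down to c4, 2× left (reaching a4), up to a3, right to b3 — 12 moves in all.
Check: order respected (d3 at step 6, c3 at step 7, c4 at step 8); 12 moves as required.

d1 -> c1 -> b1 -> b2 -> c2 -> d2 -> d3 -> c3 -> c4 -> b4 -> a4 -> a3 -> b3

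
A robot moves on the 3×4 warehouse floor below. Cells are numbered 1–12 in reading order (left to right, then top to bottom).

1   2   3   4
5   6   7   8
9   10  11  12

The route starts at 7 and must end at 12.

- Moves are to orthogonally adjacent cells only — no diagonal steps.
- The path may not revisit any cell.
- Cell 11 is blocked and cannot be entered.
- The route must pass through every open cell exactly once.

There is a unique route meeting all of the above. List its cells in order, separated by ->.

7 -> 6 -> 10 -> 9 -> 5 -> 1 -> 2 -> 3 -> 4 -> 8 -> 12

Need to visit all 11 open cells exactly once, starting at 7 and ending at 12.
Cell 1 has only two open neighbours (5 and 2), so the path must pass straight through it: one of those is the cell it's entered from and the other is where it exits.
Route from 7: left 1 to 6, down 1 to 10, left 1 to 9, up 2 to 1, right 3 to 4, down 2 to 12 — 10 moves in all.
Check: all 11 open cells covered.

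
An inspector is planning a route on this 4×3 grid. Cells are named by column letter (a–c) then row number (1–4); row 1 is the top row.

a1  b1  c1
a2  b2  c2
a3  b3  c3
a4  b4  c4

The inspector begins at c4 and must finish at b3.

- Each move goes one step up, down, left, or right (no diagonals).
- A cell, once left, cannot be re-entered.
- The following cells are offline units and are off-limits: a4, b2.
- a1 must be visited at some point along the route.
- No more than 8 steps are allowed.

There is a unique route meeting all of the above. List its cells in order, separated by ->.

c4 -> c3 -> c2 -> c1 -> b1 -> a1 -> a2 -> a3 -> b3

Any route must reach a1 and still end at b3 within 8 moves, so the order of the required stops is forced.
Route from c4: up 3 to c1, left 2 to a1, down 2 to a3, right 1 to b3 — 8 moves in all.
Check: all required cells visited; 8 ≤ 8 moves.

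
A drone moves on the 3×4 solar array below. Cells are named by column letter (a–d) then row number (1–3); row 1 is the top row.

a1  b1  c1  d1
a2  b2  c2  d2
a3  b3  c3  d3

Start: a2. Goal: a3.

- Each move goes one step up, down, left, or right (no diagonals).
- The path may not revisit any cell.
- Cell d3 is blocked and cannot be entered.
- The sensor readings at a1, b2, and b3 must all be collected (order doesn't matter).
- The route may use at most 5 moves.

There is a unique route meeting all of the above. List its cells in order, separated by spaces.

The budget equals the shortest possible length, so every move has to be on a shortest route through the required cells.
Route from a2: up to a1, right to b1, 2× down (reaching b3), left to a3 — 5 moves in all.
Check: all required cells visited; 5 ≤ 5 moves.

a2 a1 b1 b2 b3 a3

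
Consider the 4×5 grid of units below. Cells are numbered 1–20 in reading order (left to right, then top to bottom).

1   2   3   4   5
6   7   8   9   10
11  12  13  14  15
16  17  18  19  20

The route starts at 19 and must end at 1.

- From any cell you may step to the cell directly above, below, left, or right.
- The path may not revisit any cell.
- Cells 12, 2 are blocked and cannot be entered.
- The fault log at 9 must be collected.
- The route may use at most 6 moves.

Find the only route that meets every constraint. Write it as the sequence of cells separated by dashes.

The 6-move cap with required stops at 9 leaves no slack for detours.
Route from 19: up 2 to 9, left 3 to 6, up 1 to 1 — 6 moves in all.
Check: all required cells visited; 6 ≤ 6 moves.

19 - 14 - 9 - 8 - 7 - 6 - 1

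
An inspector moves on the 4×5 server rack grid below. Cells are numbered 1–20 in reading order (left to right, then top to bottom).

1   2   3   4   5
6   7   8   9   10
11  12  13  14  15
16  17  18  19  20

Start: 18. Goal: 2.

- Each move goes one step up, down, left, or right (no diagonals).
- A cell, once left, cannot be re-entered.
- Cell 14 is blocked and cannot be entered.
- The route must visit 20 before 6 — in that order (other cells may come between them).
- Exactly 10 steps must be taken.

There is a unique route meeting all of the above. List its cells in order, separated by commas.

18, 19, 20, 15, 10, 9, 8, 7, 6, 1, 2

The waypoints must appear in the order 20, 6, with no cell reused.
Route from 18: right 2 to 20, up 2 to 10, left 4 to 6, up 1 to 1, right 1 to 2 — 10 moves in all.
Check: order respected (20 at step 2, 6 at step 8); 10 moves as required.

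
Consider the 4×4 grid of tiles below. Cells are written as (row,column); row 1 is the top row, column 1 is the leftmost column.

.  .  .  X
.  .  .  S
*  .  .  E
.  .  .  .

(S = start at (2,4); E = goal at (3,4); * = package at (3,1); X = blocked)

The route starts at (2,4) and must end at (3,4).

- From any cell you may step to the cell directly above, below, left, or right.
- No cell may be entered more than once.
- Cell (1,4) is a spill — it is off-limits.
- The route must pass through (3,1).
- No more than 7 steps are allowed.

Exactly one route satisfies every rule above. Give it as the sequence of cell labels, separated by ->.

(2,4) -> (2,3) -> (2,2) -> (2,1) -> (3,1) -> (3,2) -> (3,3) -> (3,4)

Any route must reach (3,1) and still end at (3,4) within 7 moves, so the order of the required stops is forced.
Route from (2,4): left 3 to (2,1), down 1 to (3,1), right 3 to (3,4) — 7 moves in all.
Check: all required cells visited; 7 ≤ 7 moves.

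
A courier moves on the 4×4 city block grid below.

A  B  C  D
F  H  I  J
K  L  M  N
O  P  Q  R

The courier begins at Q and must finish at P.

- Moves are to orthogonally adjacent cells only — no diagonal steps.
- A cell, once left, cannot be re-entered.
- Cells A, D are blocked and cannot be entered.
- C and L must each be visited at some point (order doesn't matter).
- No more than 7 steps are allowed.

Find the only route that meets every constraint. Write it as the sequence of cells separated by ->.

The budget equals the shortest possible length, so every move has to be on a shortest route through the required cells.
Route from Q: 3× up (reaching C), left to B, 3× down (reaching P) — 7 moves in all.
Check: all required cells visited; 7 ≤ 7 moves.

Q -> M -> I -> C -> B -> H -> L -> P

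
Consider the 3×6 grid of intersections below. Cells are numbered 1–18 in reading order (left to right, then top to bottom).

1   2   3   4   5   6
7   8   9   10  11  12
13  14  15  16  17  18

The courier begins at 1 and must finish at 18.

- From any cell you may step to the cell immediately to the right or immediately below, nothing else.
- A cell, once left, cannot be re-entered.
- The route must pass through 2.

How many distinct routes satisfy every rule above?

A right/down-only route from 1 to 18 makes exactly 2 down-moves and 5 right-moves in some order.
With no other constraints that would be C(7,2) = 21 routes.
Split at 2 and multiply the segment counts: 1→2: 1; 2→18: 15; product = 15.
That gives 15 routes.

15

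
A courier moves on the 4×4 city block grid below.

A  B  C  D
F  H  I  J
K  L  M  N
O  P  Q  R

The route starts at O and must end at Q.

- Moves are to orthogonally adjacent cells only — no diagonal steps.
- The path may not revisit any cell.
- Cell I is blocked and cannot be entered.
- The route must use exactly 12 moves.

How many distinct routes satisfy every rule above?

10

Need simple routes of exactly 12 moves from O to Q (Manhattan distance 2, so 5 moves are spent on a detour and 5 undoing it).
Branch systematically from the start, pruning whenever the remaining move budget drops below the Manhattan distance to Q or differs from it in parity. Grouping the completions by first move — via K: 4; via P: 6 — and summing: 4 + 6 = 10.
That gives 10 routes.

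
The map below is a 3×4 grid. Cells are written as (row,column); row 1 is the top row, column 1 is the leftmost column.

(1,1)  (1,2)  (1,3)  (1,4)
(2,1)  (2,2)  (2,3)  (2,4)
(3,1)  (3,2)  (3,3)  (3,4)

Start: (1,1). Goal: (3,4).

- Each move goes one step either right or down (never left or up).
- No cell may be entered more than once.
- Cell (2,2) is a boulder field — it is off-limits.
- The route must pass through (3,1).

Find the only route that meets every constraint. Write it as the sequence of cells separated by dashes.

Moves only go right or down, so the column and row indices never decrease.
Route from (1,1): down 2 to (3,1), right 3 to (3,4) — 5 moves in all.
Check: all required cells visited.

(1,1) - (2,1) - (3,1) - (3,2) - (3,3) - (3,4)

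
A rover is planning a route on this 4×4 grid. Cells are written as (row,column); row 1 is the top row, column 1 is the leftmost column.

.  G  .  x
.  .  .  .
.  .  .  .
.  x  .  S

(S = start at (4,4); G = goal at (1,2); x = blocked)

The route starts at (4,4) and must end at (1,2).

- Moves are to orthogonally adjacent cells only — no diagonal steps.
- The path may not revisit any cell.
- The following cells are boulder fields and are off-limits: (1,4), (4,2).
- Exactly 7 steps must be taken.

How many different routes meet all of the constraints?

Need simple routes of exactly 7 moves from (4,4) to (1,2) (Manhattan distance 5, so 1 moves are spent on a detour and 1 undoing it).
Branch systematically from the start, pruning whenever the remaining move budget drops below the Manhattan distance to (1,2) or differs from it in parity. Grouping the completions by first move — via (3,4): 7; via (4,3): 7 — and summing: 7 + 7 = 14.
That gives 14 routes.

14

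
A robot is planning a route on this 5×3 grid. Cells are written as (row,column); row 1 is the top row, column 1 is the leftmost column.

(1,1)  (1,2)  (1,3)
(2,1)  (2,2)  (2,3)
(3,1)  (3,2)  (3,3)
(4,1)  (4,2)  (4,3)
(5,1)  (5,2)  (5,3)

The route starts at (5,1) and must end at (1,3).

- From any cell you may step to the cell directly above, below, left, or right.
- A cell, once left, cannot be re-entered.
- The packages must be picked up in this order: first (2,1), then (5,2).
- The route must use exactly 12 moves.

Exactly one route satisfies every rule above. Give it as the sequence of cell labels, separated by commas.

The waypoints must appear in the order (2,1), (5,2), with no cell reused.
Route from (5,1): up 3 to (2,1), right 1 to (2,2), down 3 to (5,2), right 1 to (5,3), up 4 to (1,3) — 12 moves in all.
Check: order respected ((2,1) at step 3, (5,2) at step 7); 12 moves as required.

(5,1), (4,1), (3,1), (2,1), (2,2), (3,2), (4,2), (5,2), (5,3), (4,3), (3,3), (2,3), (1,3)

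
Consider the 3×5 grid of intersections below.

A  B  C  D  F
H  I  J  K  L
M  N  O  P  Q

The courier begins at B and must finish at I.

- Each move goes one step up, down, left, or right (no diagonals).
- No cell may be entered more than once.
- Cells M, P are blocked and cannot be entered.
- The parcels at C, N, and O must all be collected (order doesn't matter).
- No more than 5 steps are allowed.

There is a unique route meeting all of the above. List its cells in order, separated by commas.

The 5-move cap with required stops at C, N, O leaves no slack for detours.
Route from B: right 1 to C, down 2 to O, left 1 to N, up 1 to I — 5 moves in all.
Check: all required cells visited; 5 ≤ 5 moves.

B, C, J, O, N, I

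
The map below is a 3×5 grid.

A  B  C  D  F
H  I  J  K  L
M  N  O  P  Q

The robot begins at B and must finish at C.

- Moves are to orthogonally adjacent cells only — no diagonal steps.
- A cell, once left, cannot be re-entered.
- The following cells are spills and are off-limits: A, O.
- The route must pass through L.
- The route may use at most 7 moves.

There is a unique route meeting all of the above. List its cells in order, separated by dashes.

The budget equals the shortest possible length, so every move has to be on a shortest route through the required cells.
Route from B: down to I, 3× right (reaching L), up to F, 2× left (reaching C) — 7 moves in all.
Check: all required cells visited; 7 ≤ 7 moves.

B - I - J - K - L - F - D - C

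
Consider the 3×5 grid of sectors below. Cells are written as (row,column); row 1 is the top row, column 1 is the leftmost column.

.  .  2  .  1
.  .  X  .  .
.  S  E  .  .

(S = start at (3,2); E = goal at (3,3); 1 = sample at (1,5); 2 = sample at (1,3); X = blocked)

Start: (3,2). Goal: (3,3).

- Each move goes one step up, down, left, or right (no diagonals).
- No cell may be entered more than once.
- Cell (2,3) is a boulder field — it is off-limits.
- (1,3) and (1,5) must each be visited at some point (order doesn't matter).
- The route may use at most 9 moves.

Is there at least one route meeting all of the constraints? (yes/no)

yes

One route that works: (3,2) → (2,2) → (1,2) → (1,3) → (1,4) → (1,5) → (2,5) → (3,5) → (3,4) → (3,3).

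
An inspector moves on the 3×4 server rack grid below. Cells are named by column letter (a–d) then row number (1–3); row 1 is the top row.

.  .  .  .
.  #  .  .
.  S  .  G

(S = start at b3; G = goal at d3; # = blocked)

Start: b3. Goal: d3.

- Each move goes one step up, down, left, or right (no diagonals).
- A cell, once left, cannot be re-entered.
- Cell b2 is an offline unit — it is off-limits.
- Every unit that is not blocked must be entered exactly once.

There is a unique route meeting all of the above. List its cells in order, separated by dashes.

Need to visit all 11 open cells exactly once, starting at b3 and ending at d3.
Route from b3: left 1 to a3, up 2 to a1, right 3 to d1, down 1 to d2, left 1 to c2, down 1 to c3, right 1 to d3 — 10 moves in all.
Check: all 11 open cells covered.

b3 - a3 - a2 - a1 - b1 - c1 - d1 - d2 - c2 - c3 - d3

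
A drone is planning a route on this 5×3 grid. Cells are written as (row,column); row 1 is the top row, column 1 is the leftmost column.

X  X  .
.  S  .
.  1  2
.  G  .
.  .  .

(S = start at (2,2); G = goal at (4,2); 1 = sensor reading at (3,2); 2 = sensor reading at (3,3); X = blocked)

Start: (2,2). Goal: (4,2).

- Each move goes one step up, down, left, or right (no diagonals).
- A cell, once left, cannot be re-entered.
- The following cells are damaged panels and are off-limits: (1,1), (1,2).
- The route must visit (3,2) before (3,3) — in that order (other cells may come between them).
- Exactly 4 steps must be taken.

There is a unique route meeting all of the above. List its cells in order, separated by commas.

The waypoints must appear in the order (3,2), (3,3), with no cell reused.
Route from (2,2): down 1 to (3,2), right 1 to (3,3), down 1 to (4,3), left 1 to (4,2) — 4 moves in all.
Check: order respected (1 at step 1, 2 at step 2); 4 moves as required.

(2,2), (3,2), (3,3), (4,3), (4,2)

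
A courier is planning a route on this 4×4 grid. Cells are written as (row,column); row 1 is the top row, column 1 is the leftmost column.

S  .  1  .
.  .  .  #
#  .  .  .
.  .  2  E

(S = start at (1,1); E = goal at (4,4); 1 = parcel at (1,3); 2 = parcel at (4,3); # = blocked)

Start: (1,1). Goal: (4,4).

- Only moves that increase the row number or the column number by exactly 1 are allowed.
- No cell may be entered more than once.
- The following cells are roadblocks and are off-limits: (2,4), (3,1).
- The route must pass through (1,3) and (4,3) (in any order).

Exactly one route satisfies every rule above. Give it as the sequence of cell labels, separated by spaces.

(1,1) (1,2) (1,3) (2,3) (3,3) (4,3) (4,4)

Moves only go right or down, so the column and row indices never decrease.
Route from (1,1): right 2 to (1,3), down 3 to (4,3), right 1 to (4,4) — 6 moves in all.
Check: all required cells visited.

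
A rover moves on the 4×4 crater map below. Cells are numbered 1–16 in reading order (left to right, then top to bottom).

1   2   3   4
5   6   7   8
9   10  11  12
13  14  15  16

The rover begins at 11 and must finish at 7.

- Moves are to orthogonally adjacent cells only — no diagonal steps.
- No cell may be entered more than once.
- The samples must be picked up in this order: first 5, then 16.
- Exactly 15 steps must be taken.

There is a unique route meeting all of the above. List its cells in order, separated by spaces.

11 10 6 2 1 5 9 13 14 15 16 12 8 4 3 7

The waypoints must appear in the order 5, 16, with no cell reused.
Route from 11: left to 10, 2× up (reaching 2), left to 1, 3× down (reaching 13), 3× right (reaching 16), 3× up (reaching 4), left to 3, down to 7 — 15 moves in all.
Check: order respected (5 at step 5, 16 at step 10); 15 moves as required.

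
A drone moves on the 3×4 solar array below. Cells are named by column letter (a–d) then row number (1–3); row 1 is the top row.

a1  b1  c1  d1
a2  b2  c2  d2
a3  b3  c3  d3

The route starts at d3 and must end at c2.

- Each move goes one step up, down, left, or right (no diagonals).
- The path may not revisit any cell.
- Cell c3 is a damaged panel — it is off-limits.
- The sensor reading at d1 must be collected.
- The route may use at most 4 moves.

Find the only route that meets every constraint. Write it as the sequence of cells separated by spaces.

The budget equals the shortest possible length, so every move has to be on a shortest route through the required cells.
Route from d3: up 2 to d1, left 1 to c1, down 1 to c2 — 4 moves in all.
Check: all required cells visited; 4 ≤ 4 moves.

d3 d2 d1 c1 c2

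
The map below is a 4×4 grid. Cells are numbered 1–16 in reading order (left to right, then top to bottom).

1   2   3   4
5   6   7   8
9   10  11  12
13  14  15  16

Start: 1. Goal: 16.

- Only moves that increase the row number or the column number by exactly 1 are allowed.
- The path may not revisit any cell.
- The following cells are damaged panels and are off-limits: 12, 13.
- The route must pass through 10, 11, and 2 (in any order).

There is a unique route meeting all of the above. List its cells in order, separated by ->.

Moves only go right or down, so the column and row indices never decrease.
Route from 1: right 1 to 2, down 2 to 10, right 1 to 11, down 1 to 15, right 1 to 16 — 6 moves in all.
Check: all required cells visited.

1 -> 2 -> 6 -> 10 -> 11 -> 15 -> 16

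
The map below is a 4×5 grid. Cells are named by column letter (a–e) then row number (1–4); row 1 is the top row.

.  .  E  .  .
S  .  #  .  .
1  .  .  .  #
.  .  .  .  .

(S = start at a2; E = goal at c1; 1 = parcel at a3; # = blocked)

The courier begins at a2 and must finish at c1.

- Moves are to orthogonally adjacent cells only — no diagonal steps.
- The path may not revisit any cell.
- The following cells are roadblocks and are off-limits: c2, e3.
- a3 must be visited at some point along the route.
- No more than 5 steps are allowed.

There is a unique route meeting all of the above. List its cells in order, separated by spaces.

The budget equals the shortest possible length, so every move has to be on a shortest route through the required cells.
Route from a2: down to a3, right to b3, 2× up (reaching b1), right to c1 — 5 moves in all.
Check: all required cells visited; 5 ≤ 5 moves.

a2 a3 b3 b2 b1 c1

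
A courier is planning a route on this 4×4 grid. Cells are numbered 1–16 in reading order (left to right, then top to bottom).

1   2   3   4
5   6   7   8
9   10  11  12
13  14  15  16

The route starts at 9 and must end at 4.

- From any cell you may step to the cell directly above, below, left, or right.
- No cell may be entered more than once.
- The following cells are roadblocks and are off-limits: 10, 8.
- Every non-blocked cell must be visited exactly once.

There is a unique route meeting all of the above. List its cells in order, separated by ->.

9 -> 13 -> 14 -> 15 -> 16 -> 12 -> 11 -> 7 -> 6 -> 5 -> 1 -> 2 -> 3 -> 4

Need to visit all 14 open cells exactly once, starting at 9 and ending at 4.
Cell 12 has only two open neighbours (16 and 11), so the path must pass straight through it: one of those is the cell it's entered from and the other is where it exits.
Route from 9: down 1 to 13, right 3 to 16, up 1 to 12, left 1 to 11, up 1 to 7, left 2 to 5, up 1 to 1, right 3 to 4 — 13 moves in all.
Check: all 14 open cells covered.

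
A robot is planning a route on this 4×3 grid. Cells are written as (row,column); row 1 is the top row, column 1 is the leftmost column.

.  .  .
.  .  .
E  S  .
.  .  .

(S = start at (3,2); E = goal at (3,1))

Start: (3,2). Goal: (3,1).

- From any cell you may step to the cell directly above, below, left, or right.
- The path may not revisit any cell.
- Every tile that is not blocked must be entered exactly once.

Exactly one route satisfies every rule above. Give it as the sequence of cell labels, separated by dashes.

Need to visit all 12 open cells exactly once, starting at (3,2) and ending at (3,1).
Route from (3,2): up to (2,2), left to (2,1), up to (1,1), 2× right (reaching (1,3)), 3× down (reaching (4,3)), 2× left (reaching (4,1)), up to (3,1) — 11 moves in all.
Check: all 12 open cells covered.

(3,2) - (2,2) - (2,1) - (1,1) - (1,2) - (1,3) - (2,3) - (3,3) - (4,3) - (4,2) - (4,1) - (3,1)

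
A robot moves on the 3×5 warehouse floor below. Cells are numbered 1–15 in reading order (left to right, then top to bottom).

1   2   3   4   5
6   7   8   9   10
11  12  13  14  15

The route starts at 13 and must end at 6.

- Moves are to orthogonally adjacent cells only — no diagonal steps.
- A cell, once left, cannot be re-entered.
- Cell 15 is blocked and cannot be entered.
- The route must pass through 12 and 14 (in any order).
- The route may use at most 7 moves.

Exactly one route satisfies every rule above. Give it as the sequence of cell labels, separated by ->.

Any route must reach 12 and 14 and still end at 6 within 7 moves, so the order of the required stops is forced.
Route from 13: right 1 to 14, up 1 to 9, left 2 to 7, down 1 to 12, left 1 to 11, up 1 to 6 — 7 moves in all.
Check: all required cells visited; 7 ≤ 7 moves.

13 -> 14 -> 9 -> 8 -> 7 -> 12 -> 11 -> 6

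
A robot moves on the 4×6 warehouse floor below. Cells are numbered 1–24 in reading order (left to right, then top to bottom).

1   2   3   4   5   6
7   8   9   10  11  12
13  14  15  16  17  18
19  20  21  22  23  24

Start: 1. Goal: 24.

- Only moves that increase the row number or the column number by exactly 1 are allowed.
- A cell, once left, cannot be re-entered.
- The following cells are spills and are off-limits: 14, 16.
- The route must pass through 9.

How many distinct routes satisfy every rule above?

A right/down-only route from 1 to 24 makes exactly 3 down-moves and 5 right-moves in some order.
With no other constraints that would be C(8,3) = 56 routes.
Split at 9 and multiply the segment counts (each segment already excludes blocked cells): 1→9: 3; 9→24: 4; product = 12.
That gives 12 routes.

12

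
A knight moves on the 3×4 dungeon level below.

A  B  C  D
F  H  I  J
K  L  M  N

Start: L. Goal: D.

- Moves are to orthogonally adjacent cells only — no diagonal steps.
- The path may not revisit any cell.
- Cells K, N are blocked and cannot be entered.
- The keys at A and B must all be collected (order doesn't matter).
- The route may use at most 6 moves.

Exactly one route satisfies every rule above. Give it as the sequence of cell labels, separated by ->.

L -> H -> F -> A -> B -> C -> D

The budget equals the shortest possible length, so every move has to be on a shortest route through the required cells.
Route from L: up 1 to H, left 1 to F, up 1 to A, right 3 to D — 6 moves in all.
Check: all required cells visited; 6 ≤ 6 moves.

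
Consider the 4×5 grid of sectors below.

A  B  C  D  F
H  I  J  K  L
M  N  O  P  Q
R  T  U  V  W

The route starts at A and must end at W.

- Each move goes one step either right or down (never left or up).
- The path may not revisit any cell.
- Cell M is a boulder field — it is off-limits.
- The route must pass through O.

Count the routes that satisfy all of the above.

15

A right/down-only route from A to W makes exactly 3 down-moves and 4 right-moves in some order.
With no other constraints that would be C(7,3) = 35 routes.
Split at O and multiply the segment counts (each segment already excludes blocked cells): A→O: 5; O→W: 3; product = 15.
That gives 15 routes.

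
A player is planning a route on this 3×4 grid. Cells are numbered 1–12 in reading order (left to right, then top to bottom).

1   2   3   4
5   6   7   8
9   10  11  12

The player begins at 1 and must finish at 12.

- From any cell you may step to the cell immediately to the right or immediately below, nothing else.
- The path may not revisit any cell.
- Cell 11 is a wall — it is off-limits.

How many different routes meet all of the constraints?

A right/down-only route from 1 to 12 makes exactly 2 down-moves and 3 right-moves in some order.
With no other constraints that would be C(5,2) = 10 routes.
Subtract routes through each blocked cell (inclusion–exclusion for overlaps): − through 11: 6 → 4.
That gives 4 routes.

4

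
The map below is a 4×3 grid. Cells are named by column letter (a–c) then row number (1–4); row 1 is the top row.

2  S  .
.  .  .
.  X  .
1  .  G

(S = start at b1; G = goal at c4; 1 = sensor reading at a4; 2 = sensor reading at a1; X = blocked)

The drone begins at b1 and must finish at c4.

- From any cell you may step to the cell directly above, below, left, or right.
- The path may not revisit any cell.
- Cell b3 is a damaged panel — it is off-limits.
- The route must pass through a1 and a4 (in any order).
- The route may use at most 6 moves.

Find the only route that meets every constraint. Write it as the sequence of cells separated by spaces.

b1 a1 a2 a3 a4 b4 c4

The budget equals the shortest possible length, so every move has to be on a shortest route through the required cells.
Route from b1: left 1 to a1, down 3 to a4, right 2 to c4 — 6 moves in all.
Check: all required cells visited; 6 ≤ 6 moves.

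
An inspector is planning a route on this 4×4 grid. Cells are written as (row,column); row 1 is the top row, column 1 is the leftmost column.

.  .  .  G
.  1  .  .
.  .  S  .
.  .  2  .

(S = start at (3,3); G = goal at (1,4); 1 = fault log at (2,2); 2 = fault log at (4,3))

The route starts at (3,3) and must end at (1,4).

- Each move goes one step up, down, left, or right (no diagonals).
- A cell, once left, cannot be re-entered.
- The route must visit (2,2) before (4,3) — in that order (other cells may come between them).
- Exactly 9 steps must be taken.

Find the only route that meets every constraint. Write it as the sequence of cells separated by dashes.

The waypoints must appear in the order (2,2), (4,3), with no cell reused.
Route from (3,3): up to (2,3), left to (2,2), 2× down (reaching (4,2)), 2× right (reaching (4,4)), 3× up (reaching (1,4)) — 9 moves in all.
Check: order respected (1 at step 2, 2 at step 5); 9 moves as required.

(3,3) - (2,3) - (2,2) - (3,2) - (4,2) - (4,3) - (4,4) - (3,4) - (2,4) - (1,4)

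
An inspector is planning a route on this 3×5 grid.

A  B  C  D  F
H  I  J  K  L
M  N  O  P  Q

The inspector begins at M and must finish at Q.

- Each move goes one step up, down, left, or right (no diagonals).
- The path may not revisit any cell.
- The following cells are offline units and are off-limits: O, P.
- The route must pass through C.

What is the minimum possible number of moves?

Any route passes through C somewhere between M and Q. Summing Manhattan distances along the two legs (M → C → Q) gives a lower bound of 4 + 4 = 8 moves.
A route of 8 moves achieves this: M → H → A → B → C → J → K → L → Q.
Since 8 matches the lower bound, it is optimal.

8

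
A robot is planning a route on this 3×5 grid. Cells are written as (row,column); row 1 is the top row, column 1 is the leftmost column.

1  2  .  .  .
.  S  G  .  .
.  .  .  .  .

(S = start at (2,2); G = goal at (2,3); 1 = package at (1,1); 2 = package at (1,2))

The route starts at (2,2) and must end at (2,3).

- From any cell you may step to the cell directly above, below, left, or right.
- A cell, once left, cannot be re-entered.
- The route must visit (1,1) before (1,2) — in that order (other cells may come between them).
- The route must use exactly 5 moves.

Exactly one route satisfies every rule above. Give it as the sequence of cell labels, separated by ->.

(2,2) -> (2,1) -> (1,1) -> (1,2) -> (1,3) -> (2,3)

The waypoints must appear in the order (1,1), (1,2), with no cell reused.
Route from (2,2): left 1 to (2,1), up 1 to (1,1), right 2 to (1,3), down 1 to (2,3) — 5 moves in all.
Check: order respected (1 at step 2, 2 at step 3); 5 moves as required.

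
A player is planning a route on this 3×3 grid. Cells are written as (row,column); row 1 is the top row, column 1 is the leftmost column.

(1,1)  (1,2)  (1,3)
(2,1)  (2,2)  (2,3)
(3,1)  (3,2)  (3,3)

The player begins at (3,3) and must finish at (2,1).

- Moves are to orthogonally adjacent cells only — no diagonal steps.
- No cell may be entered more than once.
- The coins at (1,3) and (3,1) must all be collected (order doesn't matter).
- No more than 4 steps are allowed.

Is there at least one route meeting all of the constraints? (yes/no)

Even ignoring the no-revisit rule, getting from (3,3) to (2,1), taking the cheapest ordering (3,3) → (1,3) → (3,1) → (2,1) needs at least 2 + 4 + 1 = 7 moves (Manhattan distance per leg), which exceeds the 4-move limit.

no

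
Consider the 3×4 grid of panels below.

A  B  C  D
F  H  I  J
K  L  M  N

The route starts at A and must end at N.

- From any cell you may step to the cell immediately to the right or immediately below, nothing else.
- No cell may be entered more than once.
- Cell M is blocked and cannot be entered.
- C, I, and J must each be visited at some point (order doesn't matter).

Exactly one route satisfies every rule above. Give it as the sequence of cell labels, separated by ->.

Moves only go right or down, so the column and row indices never decrease.
Route from A: 2× right (reaching C), down to I, right to J, down to N — 5 moves in all.
Check: all required cells visited.

A -> B -> C -> I -> J -> N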